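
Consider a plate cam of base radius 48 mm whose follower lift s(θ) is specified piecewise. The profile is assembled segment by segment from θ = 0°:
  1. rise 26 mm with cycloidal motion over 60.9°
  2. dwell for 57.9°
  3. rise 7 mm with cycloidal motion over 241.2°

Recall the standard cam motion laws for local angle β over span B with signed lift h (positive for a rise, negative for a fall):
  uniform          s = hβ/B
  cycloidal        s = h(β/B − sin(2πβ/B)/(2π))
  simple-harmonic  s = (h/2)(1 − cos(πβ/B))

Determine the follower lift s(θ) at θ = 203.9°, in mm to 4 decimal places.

seg 1 [0°–60.9°] cycloidal, h=26: full span → s += 26 → s = 26.0000
seg 2 [60.9°–118.8°] dwell: s stays 26.0000
seg 3 [118.8°–360°] cycloidal, h=7: θ=203.9° here. β=85.1, B=241.2. 7·(0.3528 − sin(2π·0.3528)/(2π)) = 1.5802 → s = 27.5802

27.5802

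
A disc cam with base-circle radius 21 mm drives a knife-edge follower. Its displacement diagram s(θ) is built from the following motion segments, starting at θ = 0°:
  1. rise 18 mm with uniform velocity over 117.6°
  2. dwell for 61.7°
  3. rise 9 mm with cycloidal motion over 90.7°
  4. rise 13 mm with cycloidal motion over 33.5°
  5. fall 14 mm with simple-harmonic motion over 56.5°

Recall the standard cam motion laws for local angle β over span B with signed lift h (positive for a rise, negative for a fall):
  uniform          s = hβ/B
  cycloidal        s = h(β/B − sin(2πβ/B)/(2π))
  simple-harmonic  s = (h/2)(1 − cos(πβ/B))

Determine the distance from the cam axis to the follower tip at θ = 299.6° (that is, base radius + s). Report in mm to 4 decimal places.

seg 1 [0°–117.6°] uniform, h=18: full span → s += 18 → s = 18.0000
seg 2 [117.6°–179.3°] dwell: s stays 18.0000
seg 3 [179.3°–270°] cycloidal, h=9: full span → s += 9 → s = 27.0000
seg 4 [270°–303.5°] cycloidal, h=13: θ=299.6° here. β=29.6, B=33.5. 13·(0.8836 − sin(2π·0.8836)/(2π)) = 12.8686 → s = 39.8686
radial distance = base radius + s = 21 + 39.8686 = 60.8686

60.8686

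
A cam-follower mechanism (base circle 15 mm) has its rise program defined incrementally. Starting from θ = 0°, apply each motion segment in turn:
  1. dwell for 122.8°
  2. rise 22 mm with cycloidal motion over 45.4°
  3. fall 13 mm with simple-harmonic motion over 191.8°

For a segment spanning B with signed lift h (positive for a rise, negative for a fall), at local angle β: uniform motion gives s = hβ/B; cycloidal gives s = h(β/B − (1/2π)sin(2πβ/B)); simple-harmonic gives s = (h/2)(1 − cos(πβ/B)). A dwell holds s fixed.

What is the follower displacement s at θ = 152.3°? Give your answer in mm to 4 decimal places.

seg 1 [0°–122.8°] dwell: s stays 0.0000
seg 2 [122.8°–168.2°] cycloidal, h=22: θ=152.3° here. β=29.5, B=45.4. 22·(0.6498 − sin(2π·0.6498)/(2π)) = 17.1250 → s = 17.1250

17.1250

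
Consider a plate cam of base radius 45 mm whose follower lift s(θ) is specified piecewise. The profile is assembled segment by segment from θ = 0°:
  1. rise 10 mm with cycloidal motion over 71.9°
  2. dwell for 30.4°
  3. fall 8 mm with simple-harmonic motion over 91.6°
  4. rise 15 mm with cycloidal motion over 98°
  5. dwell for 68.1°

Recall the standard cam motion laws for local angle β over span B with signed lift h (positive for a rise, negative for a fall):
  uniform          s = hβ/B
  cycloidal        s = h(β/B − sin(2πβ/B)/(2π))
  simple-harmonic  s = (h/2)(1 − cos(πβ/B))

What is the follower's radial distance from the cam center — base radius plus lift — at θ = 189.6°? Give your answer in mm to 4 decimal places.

seg 1 [0°–71.9°] cycloidal, h=10: full span → s += 10 → s = 10.0000
seg 2 [71.9°–102.3°] dwell: s stays 10.0000
seg 3 [102.3°–193.9°] simple-harmonic, h=-8: θ=189.6° here. β=87.3, B=91.6. -8/2·(1 − cos(π·0.9531)) = -7.9566 → s = 2.0434
radial distance = base radius + s = 45 + 2.0434 = 47.0434

47.0434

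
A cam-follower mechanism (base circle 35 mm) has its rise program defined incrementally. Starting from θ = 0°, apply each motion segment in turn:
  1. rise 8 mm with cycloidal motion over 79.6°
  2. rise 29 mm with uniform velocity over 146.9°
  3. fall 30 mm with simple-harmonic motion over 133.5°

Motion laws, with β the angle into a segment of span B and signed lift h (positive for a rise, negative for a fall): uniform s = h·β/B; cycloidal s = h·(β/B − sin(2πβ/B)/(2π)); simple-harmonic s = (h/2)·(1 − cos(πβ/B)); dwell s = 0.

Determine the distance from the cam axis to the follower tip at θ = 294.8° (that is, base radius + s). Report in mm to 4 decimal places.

seg 1 [0°–79.6°] cycloidal, h=8: full span → s += 8 → s = 8.0000
seg 2 [79.6°–226.5°] uniform, h=29: full span → s += 29 → s = 37.0000
seg 3 [226.5°–360°] simple-harmonic, h=-30: θ=294.8° here. β=68.3, B=133.5. -30/2·(1 − cos(π·0.5116)) = -15.5470 → s = 21.4530
radial distance = base radius + s = 35 + 21.4530 = 56.4530

56.4530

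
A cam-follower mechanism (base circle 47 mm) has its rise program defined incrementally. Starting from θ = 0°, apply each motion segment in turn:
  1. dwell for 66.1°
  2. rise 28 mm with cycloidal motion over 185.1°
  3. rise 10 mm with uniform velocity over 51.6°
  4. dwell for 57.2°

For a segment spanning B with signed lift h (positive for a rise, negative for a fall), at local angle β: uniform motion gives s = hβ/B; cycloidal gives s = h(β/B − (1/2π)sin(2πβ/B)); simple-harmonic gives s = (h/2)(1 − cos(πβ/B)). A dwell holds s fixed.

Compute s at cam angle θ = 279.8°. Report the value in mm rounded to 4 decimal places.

seg 1 [0°–66.1°] dwell: s stays 0.0000
seg 2 [66.1°–251.2°] cycloidal, h=28: full span → s += 28 → s = 28.0000
seg 3 [251.2°–302.8°] uniform, h=10: θ=279.8° here. β=28.6, B=51.6. 10·28.6/51.6 = 5.5426 → s = 33.5426

33.5426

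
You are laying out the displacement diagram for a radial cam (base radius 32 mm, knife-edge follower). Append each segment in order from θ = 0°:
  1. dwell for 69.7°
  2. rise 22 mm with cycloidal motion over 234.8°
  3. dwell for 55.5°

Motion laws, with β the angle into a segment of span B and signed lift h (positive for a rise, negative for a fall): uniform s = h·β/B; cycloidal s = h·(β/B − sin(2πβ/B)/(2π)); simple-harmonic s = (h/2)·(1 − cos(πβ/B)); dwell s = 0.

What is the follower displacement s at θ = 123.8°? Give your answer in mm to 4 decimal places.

seg 1 [0°–69.7°] dwell: s stays 0.0000
seg 2 [69.7°–304.5°] cycloidal, h=22: θ=123.8° here. β=54.1, B=234.8. 22·(0.2304 − sin(2π·0.2304)/(2π)) = 1.5941 → s = 1.5941

1.5941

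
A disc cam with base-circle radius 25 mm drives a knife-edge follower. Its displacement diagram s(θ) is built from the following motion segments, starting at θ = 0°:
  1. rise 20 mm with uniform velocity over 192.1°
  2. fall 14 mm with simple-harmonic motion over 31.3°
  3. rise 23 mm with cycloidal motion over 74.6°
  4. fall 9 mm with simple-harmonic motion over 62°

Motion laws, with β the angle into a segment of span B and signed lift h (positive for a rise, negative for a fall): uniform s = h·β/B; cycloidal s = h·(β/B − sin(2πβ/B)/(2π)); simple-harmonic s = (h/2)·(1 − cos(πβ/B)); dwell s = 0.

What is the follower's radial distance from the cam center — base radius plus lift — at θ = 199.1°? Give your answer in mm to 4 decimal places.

seg 1 [0°–192.1°] uniform, h=20: full span → s += 20 → s = 20.0000
seg 2 [192.1°–223.4°] simple-harmonic, h=-14: θ=199.1° here. β=7, B=31.3. -14/2·(1 − cos(π·0.2236)) = -1.6578 → s = 18.3422
radial distance = base radius + s = 25 + 18.3422 = 43.3422

43.3422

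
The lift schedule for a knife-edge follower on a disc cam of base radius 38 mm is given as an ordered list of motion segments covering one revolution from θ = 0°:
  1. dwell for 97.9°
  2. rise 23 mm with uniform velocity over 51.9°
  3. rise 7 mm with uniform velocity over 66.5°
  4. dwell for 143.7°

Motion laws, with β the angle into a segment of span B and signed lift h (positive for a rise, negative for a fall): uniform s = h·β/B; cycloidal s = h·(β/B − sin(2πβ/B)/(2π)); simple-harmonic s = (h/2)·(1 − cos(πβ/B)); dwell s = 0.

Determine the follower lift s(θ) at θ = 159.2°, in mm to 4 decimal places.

seg 1 [0°–97.9°] dwell: s stays 0.0000
seg 2 [97.9°–149.8°] uniform, h=23: full span → s += 23 → s = 23.0000
seg 3 [149.8°–216.3°] uniform, h=7: θ=159.2° here. β=9.4, B=66.5. 7·9.4/66.5 = 0.9895 → s = 23.9895

23.9895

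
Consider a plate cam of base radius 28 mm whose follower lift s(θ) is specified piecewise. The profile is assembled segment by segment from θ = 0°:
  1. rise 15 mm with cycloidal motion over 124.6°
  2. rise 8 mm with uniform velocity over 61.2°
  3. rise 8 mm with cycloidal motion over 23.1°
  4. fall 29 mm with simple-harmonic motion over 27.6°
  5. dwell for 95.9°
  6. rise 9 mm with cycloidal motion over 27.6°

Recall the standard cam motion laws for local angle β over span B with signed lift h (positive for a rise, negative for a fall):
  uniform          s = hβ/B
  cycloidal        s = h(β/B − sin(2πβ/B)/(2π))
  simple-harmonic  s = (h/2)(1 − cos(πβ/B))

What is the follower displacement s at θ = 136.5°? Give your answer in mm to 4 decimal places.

seg 1 [0°–124.6°] cycloidal, h=15: full span → s += 15 → s = 15.0000
seg 2 [124.6°–185.8°] uniform, h=8: θ=136.5° here. β=11.9, B=61.2. 8·11.9/61.2 = 1.5556 → s = 16.5556

16.5556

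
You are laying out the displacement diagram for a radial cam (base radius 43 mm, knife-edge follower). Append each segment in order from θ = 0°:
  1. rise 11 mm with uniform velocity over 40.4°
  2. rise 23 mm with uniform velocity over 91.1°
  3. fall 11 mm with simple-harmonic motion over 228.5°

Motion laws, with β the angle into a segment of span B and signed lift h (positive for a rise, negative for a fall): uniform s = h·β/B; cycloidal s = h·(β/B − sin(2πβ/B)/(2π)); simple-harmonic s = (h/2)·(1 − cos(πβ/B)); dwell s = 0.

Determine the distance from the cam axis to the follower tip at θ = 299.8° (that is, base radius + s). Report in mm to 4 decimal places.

seg 1 [0°–40.4°] uniform, h=11: full span → s += 11 → s = 11.0000
seg 2 [40.4°–131.5°] uniform, h=23: full span → s += 23 → s = 34.0000
seg 3 [131.5°–360°] simple-harmonic, h=-11: θ=299.8° here. β=168.3, B=228.5. -11/2·(1 − cos(π·0.7365)) = -9.2212 → s = 24.7788
radial distance = base radius + s = 43 + 24.7788 = 67.7788

67.7788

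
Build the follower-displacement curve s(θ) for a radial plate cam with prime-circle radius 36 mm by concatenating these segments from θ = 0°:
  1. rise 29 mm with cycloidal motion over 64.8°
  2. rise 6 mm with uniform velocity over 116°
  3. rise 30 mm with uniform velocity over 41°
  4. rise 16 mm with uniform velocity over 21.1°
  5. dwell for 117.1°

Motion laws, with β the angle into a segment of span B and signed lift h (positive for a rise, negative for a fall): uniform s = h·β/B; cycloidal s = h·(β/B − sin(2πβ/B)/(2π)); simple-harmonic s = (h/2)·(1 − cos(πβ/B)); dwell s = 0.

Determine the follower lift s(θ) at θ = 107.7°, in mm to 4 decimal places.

seg 1 [0°–64.8°] cycloidal, h=29: full span → s += 29 → s = 29.0000
seg 2 [64.8°–180.8°] uniform, h=6: θ=107.7° here. β=42.9, B=116. 6·42.9/116 = 2.2190 → s = 31.2190

31.2190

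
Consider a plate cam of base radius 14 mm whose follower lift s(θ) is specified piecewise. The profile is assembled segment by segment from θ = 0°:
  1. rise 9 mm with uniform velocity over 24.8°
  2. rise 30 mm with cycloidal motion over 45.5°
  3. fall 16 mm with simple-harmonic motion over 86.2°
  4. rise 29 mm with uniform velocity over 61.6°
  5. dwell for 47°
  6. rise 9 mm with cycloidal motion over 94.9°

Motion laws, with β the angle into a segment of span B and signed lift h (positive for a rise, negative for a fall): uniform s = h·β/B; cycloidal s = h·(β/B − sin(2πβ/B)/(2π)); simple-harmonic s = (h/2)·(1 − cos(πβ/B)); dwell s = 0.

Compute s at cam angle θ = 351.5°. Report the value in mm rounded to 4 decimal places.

seg 1 [0°–24.8°] uniform, h=9: full span → s += 9 → s = 9.0000
seg 2 [24.8°–70.3°] cycloidal, h=30: full span → s += 30 → s = 39.0000
seg 3 [70.3°–156.5°] simple-harmonic, h=-16: full span → s += -16 → s = 23.0000
seg 4 [156.5°–218.1°] uniform, h=29: full span → s += 29 → s = 52.0000
seg 5 [218.1°–265.1°] dwell: s stays 52.0000
seg 6 [265.1°–360°] cycloidal, h=9: θ=351.5° here. β=86.4, B=94.9. 9·(0.9104 − sin(2π·0.9104)/(2π)) = 8.9581 → s = 60.9581

60.9581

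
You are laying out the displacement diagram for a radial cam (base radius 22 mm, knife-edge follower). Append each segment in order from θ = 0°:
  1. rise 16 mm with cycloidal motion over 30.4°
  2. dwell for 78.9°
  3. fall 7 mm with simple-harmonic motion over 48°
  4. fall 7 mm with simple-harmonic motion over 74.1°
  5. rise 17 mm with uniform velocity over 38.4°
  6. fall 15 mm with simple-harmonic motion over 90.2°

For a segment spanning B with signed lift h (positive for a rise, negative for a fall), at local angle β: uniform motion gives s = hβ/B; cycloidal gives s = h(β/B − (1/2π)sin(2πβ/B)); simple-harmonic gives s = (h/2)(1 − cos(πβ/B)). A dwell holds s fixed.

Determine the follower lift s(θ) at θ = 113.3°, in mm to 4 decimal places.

seg 1 [0°–30.4°] cycloidal, h=16: full span → s += 16 → s = 16.0000
seg 2 [30.4°–109.3°] dwell: s stays 16.0000
seg 3 [109.3°–157.3°] simple-harmonic, h=-7: θ=113.3° here. β=4, B=48. -7/2·(1 − cos(π·0.0833)) = -0.1193 → s = 15.8807

15.8807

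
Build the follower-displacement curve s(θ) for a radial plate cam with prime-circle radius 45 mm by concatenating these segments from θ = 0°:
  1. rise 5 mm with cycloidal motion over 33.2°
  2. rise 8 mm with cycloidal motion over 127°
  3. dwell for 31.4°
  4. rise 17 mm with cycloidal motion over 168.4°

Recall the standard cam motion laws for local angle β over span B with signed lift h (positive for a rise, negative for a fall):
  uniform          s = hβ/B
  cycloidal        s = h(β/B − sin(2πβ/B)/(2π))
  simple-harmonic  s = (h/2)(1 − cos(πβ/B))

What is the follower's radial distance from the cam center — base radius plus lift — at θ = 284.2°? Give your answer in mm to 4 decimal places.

seg 1 [0°–33.2°] cycloidal, h=5: full span → s += 5 → s = 5.0000
seg 2 [33.2°–160.2°] cycloidal, h=8: full span → s += 8 → s = 13.0000
seg 3 [160.2°–191.6°] dwell: s stays 13.0000
seg 4 [191.6°–360°] cycloidal, h=17: θ=284.2° here. β=92.6, B=168.4. 17·(0.5499 − sin(2π·0.5499)/(2π)) = 10.1821 → s = 23.1821
radial distance = base radius + s = 45 + 23.1821 = 68.1821

68.1821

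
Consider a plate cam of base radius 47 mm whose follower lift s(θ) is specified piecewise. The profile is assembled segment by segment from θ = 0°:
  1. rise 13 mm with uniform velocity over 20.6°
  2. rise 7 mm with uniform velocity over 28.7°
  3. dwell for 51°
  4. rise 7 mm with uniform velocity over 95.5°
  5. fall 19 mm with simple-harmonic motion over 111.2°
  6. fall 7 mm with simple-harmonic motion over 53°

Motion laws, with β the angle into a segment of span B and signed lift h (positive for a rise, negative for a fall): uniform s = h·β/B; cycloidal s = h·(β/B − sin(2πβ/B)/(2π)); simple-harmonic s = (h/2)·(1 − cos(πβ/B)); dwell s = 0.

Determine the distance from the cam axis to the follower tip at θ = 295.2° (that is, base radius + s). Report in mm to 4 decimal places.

seg 1 [0°–20.6°] uniform, h=13: full span → s += 13 → s = 13.0000
seg 2 [20.6°–49.3°] uniform, h=7: full span → s += 7 → s = 20.0000
seg 3 [49.3°–100.3°] dwell: s stays 20.0000
seg 4 [100.3°–195.8°] uniform, h=7: full span → s += 7 → s = 27.0000
seg 5 [195.8°–307°] simple-harmonic, h=-19: θ=295.2° here. β=99.4, B=111.2. -19/2·(1 − cos(π·0.8939)) = -18.4770 → s = 8.5230
radial distance = base radius + s = 47 + 8.5230 = 55.5230

55.5230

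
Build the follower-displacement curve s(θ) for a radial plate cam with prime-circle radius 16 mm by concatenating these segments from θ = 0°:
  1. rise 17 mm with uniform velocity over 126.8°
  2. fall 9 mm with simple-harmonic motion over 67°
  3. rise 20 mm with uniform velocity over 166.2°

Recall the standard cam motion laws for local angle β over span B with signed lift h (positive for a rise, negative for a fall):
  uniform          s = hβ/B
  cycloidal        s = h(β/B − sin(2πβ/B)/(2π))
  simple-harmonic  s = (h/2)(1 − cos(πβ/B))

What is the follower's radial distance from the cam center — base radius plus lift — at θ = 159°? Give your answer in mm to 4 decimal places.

seg 1 [0°–126.8°] uniform, h=17: full span → s += 17 → s = 17.0000
seg 2 [126.8°–193.8°] simple-harmonic, h=-9: θ=159° here. β=32.2, B=67. -9/2·(1 − cos(π·0.4806)) = -4.2259 → s = 12.7741
radial distance = base radius + s = 16 + 12.7741 = 28.7741

28.7741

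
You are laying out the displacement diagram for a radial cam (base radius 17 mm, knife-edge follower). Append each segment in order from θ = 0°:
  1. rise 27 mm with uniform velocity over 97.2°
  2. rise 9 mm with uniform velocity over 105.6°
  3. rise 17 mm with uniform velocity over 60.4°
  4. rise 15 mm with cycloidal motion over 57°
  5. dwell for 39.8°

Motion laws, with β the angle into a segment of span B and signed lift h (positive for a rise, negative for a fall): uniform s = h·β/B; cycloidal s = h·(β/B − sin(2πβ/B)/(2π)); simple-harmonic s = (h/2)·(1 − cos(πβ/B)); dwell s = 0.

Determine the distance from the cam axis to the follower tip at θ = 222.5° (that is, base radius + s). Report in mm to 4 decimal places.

seg 1 [0°–97.2°] uniform, h=27: full span → s += 27 → s = 27.0000
seg 2 [97.2°–202.8°] uniform, h=9: full span → s += 9 → s = 36.0000
seg 3 [202.8°–263.2°] uniform, h=17: θ=222.5° here. β=19.7, B=60.4. 17·19.7/60.4 = 5.5447 → s = 41.5447
radial distance = base radius + s = 17 + 41.5447 = 58.5447

58.5447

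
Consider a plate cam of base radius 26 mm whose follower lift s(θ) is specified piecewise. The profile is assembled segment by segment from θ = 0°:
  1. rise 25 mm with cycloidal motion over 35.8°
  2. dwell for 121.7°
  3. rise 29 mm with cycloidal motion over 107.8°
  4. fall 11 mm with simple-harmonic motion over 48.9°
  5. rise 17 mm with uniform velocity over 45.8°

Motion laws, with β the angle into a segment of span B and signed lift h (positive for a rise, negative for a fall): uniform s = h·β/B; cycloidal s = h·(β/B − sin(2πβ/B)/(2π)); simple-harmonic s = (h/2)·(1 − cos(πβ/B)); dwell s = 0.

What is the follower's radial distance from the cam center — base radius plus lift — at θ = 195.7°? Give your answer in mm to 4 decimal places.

seg 1 [0°–35.8°] cycloidal, h=25: full span → s += 25 → s = 25.0000
seg 2 [35.8°–157.5°] dwell: s stays 25.0000
seg 3 [157.5°–265.3°] cycloidal, h=29: θ=195.7° here. β=38.2, B=107.8. 29·(0.3544 − sin(2π·0.3544)/(2π)) = 6.6181 → s = 31.6181
radial distance = base radius + s = 26 + 31.6181 = 57.6181

57.6181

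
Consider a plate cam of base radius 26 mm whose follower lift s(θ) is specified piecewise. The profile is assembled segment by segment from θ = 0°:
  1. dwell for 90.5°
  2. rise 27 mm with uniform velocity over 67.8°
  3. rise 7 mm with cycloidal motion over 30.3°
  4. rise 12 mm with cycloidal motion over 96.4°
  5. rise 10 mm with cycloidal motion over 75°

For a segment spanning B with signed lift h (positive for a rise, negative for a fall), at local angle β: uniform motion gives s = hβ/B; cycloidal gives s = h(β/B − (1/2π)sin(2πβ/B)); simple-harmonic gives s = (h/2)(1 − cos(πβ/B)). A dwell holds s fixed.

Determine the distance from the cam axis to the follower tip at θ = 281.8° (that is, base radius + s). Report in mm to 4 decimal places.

seg 1 [0°–90.5°] dwell: s stays 0.0000
seg 2 [90.5°–158.3°] uniform, h=27: full span → s += 27 → s = 27.0000
seg 3 [158.3°–188.6°] cycloidal, h=7: full span → s += 7 → s = 34.0000
seg 4 [188.6°–285°] cycloidal, h=12: θ=281.8° here. β=93.2, B=96.4. 12·(0.9668 − sin(2π·0.9668)/(2π)) = 11.9971 → s = 45.9971
radial distance = base radius + s = 26 + 45.9971 = 71.9971

71.9971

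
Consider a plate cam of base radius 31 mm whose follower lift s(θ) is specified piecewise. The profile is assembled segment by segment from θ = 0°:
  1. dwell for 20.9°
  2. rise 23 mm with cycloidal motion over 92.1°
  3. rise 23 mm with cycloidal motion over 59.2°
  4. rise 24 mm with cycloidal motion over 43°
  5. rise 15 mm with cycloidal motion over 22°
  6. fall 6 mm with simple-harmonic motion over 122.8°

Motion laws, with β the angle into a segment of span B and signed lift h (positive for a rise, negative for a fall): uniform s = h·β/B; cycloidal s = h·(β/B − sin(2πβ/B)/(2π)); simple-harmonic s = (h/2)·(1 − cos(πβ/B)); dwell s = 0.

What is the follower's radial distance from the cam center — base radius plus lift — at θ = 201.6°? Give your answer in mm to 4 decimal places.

seg 1 [0°–20.9°] dwell: s stays 0.0000
seg 2 [20.9°–113°] cycloidal, h=23: full span → s += 23 → s = 23.0000
seg 3 [113°–172.2°] cycloidal, h=23: full span → s += 23 → s = 46.0000
seg 4 [172.2°–215.2°] cycloidal, h=24: θ=201.6° here. β=29.4, B=43. 24·(0.6837 − sin(2π·0.6837)/(2π)) = 19.9026 → s = 65.9026
radial distance = base radius + s = 31 + 65.9026 = 96.9026

96.9026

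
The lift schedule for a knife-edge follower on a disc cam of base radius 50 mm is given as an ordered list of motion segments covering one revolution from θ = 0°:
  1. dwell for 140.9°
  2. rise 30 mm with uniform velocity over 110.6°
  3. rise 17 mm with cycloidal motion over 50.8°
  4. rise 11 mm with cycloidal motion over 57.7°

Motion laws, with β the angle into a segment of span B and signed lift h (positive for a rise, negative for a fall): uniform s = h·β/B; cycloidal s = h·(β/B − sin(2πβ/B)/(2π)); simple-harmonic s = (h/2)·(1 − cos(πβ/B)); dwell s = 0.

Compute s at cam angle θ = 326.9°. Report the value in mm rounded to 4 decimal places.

seg 1 [0°–140.9°] dwell: s stays 0.0000
seg 2 [140.9°–251.5°] uniform, h=30: full span → s += 30 → s = 30.0000
seg 3 [251.5°–302.3°] cycloidal, h=17: full span → s += 17 → s = 47.0000
seg 4 [302.3°–360°] cycloidal, h=11: θ=326.9° here. β=24.6, B=57.7. 11·(0.4263 − sin(2π·0.4263)/(2π)) = 3.9082 → s = 50.9082

50.9082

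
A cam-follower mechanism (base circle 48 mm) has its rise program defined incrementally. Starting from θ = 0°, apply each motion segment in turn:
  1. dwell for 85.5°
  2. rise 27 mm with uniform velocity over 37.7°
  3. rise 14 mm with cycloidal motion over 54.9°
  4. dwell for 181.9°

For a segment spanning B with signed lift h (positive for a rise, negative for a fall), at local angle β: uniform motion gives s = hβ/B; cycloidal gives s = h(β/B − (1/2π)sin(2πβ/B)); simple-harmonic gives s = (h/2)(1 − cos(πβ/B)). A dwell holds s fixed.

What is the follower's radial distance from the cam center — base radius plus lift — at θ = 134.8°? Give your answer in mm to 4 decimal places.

seg 1 [0°–85.5°] dwell: s stays 0.0000
seg 2 [85.5°–123.2°] uniform, h=27: full span → s += 27 → s = 27.0000
seg 3 [123.2°–178.1°] cycloidal, h=14: θ=134.8° here. β=11.6, B=54.9. 14·(0.2113 − sin(2π·0.2113)/(2π)) = 0.7955 → s = 27.7955
radial distance = base radius + s = 48 + 27.7955 = 75.7955

75.7955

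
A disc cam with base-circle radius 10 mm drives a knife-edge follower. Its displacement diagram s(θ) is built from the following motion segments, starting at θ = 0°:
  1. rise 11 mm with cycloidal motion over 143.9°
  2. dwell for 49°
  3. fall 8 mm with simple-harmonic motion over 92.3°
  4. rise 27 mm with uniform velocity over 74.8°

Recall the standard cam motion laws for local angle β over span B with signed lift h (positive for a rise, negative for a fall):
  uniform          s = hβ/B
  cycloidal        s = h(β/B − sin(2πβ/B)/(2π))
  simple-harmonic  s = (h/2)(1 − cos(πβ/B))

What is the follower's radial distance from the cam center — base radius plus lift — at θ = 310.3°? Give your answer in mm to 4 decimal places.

seg 1 [0°–143.9°] cycloidal, h=11: full span → s += 11 → s = 11.0000
seg 2 [143.9°–192.9°] dwell: s stays 11.0000
seg 3 [192.9°–285.2°] simple-harmonic, h=-8: full span → s += -8 → s = 3.0000
seg 4 [285.2°–360°] uniform, h=27: θ=310.3° here. β=25.1, B=74.8. 27·25.1/74.8 = 9.0602 → s = 12.0602
radial distance = base radius + s = 10 + 12.0602 = 22.0602

22.0602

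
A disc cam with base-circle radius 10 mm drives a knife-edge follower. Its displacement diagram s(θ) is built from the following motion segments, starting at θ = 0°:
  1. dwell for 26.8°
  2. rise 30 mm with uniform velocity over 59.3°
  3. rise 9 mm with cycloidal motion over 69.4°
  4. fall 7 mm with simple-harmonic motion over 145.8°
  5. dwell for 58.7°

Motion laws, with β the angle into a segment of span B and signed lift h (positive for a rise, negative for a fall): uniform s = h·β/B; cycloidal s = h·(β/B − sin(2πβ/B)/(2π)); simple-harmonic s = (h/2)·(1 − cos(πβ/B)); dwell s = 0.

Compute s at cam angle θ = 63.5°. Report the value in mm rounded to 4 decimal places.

seg 1 [0°–26.8°] dwell: s stays 0.0000
seg 2 [26.8°–86.1°] uniform, h=30: θ=63.5° here. β=36.7, B=59.3. 30·36.7/59.3 = 18.5666 → s = 18.5666

18.5666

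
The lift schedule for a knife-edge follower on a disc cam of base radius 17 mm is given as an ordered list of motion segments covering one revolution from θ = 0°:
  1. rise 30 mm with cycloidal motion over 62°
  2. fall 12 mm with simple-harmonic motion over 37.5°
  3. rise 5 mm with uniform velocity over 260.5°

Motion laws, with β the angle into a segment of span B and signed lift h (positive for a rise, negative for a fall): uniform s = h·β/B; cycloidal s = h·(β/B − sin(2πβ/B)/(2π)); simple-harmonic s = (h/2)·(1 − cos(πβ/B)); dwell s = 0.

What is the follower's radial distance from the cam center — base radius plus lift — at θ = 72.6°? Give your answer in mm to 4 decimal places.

seg 1 [0°–62°] cycloidal, h=30: full span → s += 30 → s = 30.0000
seg 2 [62°–99.5°] simple-harmonic, h=-12: θ=72.6° here. β=10.6, B=37.5. -12/2·(1 − cos(π·0.2827)) = -2.2143 → s = 27.7857
radial distance = base radius + s = 17 + 27.7857 = 44.7857

44.7857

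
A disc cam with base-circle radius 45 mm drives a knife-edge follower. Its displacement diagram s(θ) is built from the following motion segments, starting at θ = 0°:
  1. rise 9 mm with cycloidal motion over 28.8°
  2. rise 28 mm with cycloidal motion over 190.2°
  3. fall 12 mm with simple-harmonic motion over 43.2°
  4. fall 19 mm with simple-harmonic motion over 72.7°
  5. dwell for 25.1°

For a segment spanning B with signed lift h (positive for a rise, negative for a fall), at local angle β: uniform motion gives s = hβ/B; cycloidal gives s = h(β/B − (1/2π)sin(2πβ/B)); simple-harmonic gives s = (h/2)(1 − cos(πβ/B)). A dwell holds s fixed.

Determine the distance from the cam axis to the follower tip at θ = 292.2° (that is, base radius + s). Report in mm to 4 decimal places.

seg 1 [0°–28.8°] cycloidal, h=9: full span → s += 9 → s = 9.0000
seg 2 [28.8°–219°] cycloidal, h=28: full span → s += 28 → s = 37.0000
seg 3 [219°–262.2°] simple-harmonic, h=-12: full span → s += -12 → s = 25.0000
seg 4 [262.2°–334.9°] simple-harmonic, h=-19: θ=292.2° here. β=30, B=72.7. -19/2·(1 − cos(π·0.4127)) = -6.9258 → s = 18.0742
radial distance = base radius + s = 45 + 18.0742 = 63.0742

63.0742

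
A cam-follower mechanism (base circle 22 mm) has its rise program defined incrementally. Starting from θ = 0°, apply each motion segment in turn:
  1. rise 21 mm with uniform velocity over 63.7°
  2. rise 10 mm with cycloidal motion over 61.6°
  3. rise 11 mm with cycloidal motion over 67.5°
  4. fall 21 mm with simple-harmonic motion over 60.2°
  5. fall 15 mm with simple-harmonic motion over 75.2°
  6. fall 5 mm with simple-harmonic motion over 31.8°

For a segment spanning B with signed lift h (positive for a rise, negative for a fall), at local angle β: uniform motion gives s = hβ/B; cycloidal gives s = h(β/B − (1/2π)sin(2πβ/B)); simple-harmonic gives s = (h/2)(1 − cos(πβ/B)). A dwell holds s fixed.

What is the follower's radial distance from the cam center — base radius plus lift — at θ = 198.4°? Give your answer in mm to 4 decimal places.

seg 1 [0°–63.7°] uniform, h=21: full span → s += 21 → s = 21.0000
seg 2 [63.7°–125.3°] cycloidal, h=10: full span → s += 10 → s = 31.0000
seg 3 [125.3°–192.8°] cycloidal, h=11: full span → s += 11 → s = 42.0000
seg 4 [192.8°–253°] simple-harmonic, h=-21: θ=198.4° here. β=5.6, B=60.2. -21/2·(1 − cos(π·0.0930)) = -0.4452 → s = 41.5548
radial distance = base radius + s = 22 + 41.5548 = 63.5548

63.5548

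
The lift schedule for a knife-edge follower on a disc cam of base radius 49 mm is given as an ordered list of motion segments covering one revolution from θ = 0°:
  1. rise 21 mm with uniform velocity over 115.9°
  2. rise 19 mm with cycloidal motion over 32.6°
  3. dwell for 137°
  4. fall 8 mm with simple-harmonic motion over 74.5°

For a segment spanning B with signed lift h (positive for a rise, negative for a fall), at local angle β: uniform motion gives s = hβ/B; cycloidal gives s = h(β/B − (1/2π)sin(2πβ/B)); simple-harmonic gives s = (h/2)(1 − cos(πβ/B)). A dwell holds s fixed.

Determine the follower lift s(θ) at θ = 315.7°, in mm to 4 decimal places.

seg 1 [0°–115.9°] uniform, h=21: full span → s += 21 → s = 21.0000
seg 2 [115.9°–148.5°] cycloidal, h=19: full span → s += 19 → s = 40.0000
seg 3 [148.5°–285.5°] dwell: s stays 40.0000
seg 4 [285.5°–360°] simple-harmonic, h=-8: θ=315.7° here. β=30.2, B=74.5. -8/2·(1 − cos(π·0.4054)) = -2.8283 → s = 37.1717

37.1717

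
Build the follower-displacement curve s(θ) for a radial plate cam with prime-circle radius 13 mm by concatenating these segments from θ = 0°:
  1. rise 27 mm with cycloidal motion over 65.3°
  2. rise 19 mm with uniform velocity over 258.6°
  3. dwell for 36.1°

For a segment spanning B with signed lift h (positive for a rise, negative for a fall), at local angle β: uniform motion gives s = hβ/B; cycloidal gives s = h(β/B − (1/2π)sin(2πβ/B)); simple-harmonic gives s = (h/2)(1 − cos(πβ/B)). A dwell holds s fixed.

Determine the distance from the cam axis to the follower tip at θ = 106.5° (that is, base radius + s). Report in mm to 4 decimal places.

seg 1 [0°–65.3°] cycloidal, h=27: full span → s += 27 → s = 27.0000
seg 2 [65.3°–323.9°] uniform, h=19: θ=106.5° here. β=41.2, B=258.6. 19·41.2/258.6 = 3.0271 → s = 30.0271
radial distance = base radius + s = 13 + 30.0271 = 43.0271

43.0271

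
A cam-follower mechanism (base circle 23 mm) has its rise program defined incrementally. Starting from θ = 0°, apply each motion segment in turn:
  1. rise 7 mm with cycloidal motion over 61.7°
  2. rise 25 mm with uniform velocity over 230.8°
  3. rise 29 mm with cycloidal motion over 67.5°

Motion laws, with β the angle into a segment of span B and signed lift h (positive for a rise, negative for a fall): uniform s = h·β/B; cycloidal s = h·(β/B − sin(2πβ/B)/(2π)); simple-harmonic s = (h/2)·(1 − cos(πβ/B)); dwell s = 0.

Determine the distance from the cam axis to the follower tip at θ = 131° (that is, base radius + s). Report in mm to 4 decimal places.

seg 1 [0°–61.7°] cycloidal, h=7: full span → s += 7 → s = 7.0000
seg 2 [61.7°–292.5°] uniform, h=25: θ=131° here. β=69.3, B=230.8. 25·69.3/230.8 = 7.5065 → s = 14.5065
radial distance = base radius + s = 23 + 14.5065 = 37.5065

37.5065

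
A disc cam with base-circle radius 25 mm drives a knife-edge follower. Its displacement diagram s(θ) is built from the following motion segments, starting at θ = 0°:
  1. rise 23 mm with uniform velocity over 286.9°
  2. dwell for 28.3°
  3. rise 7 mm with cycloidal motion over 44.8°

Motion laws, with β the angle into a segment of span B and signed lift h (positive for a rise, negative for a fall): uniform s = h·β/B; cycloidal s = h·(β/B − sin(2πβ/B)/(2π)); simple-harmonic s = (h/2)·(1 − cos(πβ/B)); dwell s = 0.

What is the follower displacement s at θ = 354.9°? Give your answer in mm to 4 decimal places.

seg 1 [0°–286.9°] uniform, h=23: full span → s += 23 → s = 23.0000
seg 2 [286.9°–315.2°] dwell: s stays 23.0000
seg 3 [315.2°–360°] cycloidal, h=7: θ=354.9° here. β=39.7, B=44.8. 7·(0.8862 − sin(2π·0.8862)/(2π)) = 6.9338 → s = 29.9338

29.9338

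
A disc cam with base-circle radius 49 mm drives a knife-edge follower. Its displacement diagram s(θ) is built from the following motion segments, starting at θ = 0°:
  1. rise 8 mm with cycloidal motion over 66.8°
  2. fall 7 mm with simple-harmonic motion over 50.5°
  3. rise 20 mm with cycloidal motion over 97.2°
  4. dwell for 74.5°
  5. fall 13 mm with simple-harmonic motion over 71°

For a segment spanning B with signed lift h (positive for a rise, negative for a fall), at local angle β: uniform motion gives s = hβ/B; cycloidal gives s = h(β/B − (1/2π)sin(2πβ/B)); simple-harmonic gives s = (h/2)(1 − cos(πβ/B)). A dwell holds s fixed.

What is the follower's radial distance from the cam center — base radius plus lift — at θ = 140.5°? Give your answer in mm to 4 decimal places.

seg 1 [0°–66.8°] cycloidal, h=8: full span → s += 8 → s = 8.0000
seg 2 [66.8°–117.3°] simple-harmonic, h=-7: full span → s += -7 → s = 1.0000
seg 3 [117.3°–214.5°] cycloidal, h=20: θ=140.5° here. β=23.2, B=97.2. 20·(0.2387 − sin(2π·0.2387)/(2π)) = 1.5986 → s = 2.5986
radial distance = base radius + s = 49 + 2.5986 = 51.5986

51.5986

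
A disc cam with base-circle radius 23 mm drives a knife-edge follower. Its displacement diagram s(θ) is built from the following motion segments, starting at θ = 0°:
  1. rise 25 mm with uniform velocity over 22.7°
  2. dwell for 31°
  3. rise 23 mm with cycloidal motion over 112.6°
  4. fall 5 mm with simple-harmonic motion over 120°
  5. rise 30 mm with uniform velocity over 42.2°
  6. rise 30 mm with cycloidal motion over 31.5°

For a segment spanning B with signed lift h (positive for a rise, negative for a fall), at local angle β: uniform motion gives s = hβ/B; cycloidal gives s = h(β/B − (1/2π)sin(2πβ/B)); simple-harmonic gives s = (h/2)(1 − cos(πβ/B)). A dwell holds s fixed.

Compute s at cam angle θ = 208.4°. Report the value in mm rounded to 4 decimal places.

seg 1 [0°–22.7°] uniform, h=25: full span → s += 25 → s = 25.0000
seg 2 [22.7°–53.7°] dwell: s stays 25.0000
seg 3 [53.7°–166.3°] cycloidal, h=23: full span → s += 23 → s = 48.0000
seg 4 [166.3°–286.3°] simple-harmonic, h=-5: θ=208.4° here. β=42.1, B=120. -5/2·(1 − cos(π·0.3508)) = -1.3709 → s = 46.6291

46.6291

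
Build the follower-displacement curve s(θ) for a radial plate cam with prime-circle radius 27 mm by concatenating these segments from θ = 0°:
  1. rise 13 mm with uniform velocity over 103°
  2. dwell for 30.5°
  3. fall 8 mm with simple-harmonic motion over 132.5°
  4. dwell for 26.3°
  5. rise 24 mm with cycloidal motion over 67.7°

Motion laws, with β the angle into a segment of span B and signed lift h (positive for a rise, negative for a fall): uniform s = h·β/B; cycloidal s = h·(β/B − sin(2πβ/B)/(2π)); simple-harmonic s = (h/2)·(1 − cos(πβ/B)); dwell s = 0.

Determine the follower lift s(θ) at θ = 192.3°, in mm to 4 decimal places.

seg 1 [0°–103°] uniform, h=13: full span → s += 13 → s = 13.0000
seg 2 [103°–133.5°] dwell: s stays 13.0000
seg 3 [133.5°–266°] simple-harmonic, h=-8: θ=192.3° here. β=58.8, B=132.5. -8/2·(1 − cos(π·0.4438)) = -3.2971 → s = 9.7029

9.7029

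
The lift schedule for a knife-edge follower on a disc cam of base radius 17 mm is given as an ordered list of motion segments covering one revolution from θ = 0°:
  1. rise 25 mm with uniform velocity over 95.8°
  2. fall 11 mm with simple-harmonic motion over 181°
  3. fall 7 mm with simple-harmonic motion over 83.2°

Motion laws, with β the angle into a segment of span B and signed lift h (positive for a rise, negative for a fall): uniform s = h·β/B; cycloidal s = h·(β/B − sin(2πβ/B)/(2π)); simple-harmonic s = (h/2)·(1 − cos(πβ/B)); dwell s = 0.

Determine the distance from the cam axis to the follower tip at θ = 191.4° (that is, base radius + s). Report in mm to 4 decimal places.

seg 1 [0°–95.8°] uniform, h=25: full span → s += 25 → s = 25.0000
seg 2 [95.8°–276.8°] simple-harmonic, h=-11: θ=191.4° here. β=95.6, B=181. -11/2·(1 − cos(π·0.5282)) = -5.9862 → s = 19.0138
radial distance = base radius + s = 17 + 19.0138 = 36.0138

36.0138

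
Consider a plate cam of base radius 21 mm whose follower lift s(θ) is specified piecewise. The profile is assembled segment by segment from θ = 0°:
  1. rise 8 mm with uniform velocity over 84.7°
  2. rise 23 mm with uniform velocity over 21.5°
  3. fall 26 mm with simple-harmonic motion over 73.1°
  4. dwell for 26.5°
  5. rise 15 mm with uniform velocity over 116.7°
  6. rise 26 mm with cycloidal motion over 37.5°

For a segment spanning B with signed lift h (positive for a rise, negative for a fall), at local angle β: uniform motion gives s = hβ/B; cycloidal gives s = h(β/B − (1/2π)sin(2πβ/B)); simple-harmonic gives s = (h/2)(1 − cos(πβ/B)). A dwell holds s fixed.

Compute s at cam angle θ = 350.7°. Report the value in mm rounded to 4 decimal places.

seg 1 [0°–84.7°] uniform, h=8: full span → s += 8 → s = 8.0000
seg 2 [84.7°–106.2°] uniform, h=23: full span → s += 23 → s = 31.0000
seg 3 [106.2°–179.3°] simple-harmonic, h=-26: full span → s += -26 → s = 5.0000
seg 4 [179.3°–205.8°] dwell: s stays 5.0000
seg 5 [205.8°–322.5°] uniform, h=15: full span → s += 15 → s = 20.0000
seg 6 [322.5°–360°] cycloidal, h=26: θ=350.7° here. β=28.2, B=37.5. 26·(0.7520 − sin(2π·0.7520)/(2π)) = 23.6897 → s = 43.6897

43.6897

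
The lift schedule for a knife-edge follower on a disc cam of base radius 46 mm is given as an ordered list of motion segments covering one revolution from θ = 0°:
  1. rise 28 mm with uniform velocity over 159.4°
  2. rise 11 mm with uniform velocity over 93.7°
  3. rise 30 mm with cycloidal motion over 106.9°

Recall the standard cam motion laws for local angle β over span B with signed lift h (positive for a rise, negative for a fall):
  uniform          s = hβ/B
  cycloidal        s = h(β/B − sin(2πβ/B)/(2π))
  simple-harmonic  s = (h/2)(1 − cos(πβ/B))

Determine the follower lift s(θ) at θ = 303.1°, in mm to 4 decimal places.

seg 1 [0°–159.4°] uniform, h=28: full span → s += 28 → s = 28.0000
seg 2 [159.4°–253.1°] uniform, h=11: full span → s += 11 → s = 39.0000
seg 3 [253.1°–360°] cycloidal, h=30: θ=303.1° here. β=50, B=106.9. 30·(0.4677 − sin(2π·0.4677)/(2π)) = 13.0702 → s = 52.0702

52.0702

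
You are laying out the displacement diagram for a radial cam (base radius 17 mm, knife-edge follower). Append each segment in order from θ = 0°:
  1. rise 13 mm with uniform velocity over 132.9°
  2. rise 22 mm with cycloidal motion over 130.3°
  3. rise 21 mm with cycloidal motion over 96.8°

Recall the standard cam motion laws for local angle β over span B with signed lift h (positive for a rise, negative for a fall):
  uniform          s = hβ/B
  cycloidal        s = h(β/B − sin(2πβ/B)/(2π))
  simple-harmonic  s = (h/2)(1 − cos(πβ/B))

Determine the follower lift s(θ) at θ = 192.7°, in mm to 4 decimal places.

seg 1 [0°–132.9°] uniform, h=13: full span → s += 13 → s = 13.0000
seg 2 [132.9°–263.2°] cycloidal, h=22: θ=192.7° here. β=59.8, B=130.3. 22·(0.4589 − sin(2π·0.4589)/(2π)) = 9.2034 → s = 22.2034

22.2034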